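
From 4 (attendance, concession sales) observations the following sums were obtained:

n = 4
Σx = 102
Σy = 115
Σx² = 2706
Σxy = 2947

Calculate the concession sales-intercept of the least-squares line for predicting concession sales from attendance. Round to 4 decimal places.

25.2286

Sxx = Σx² − (Σx)²/n = 2706 − 2601 = 105
Sxy = Σxy − (Σx)(Σy)/n = 2947 − 2932.5 = 14.5
b = Sxy/Sxx = 14.5/105 = 0.138095
a = ȳ − b·x̄ = 28.75 − 0.138095·25.5 = 25.228571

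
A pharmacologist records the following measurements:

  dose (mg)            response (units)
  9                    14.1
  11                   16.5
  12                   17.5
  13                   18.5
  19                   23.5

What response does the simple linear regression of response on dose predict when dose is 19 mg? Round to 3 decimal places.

23.709

n = 5, Σx = 64, Σy = 90.1, Σxy = 1205.4, Σx² = 876
Sxx = Σx² − (Σx)²/n = 876 − 819.2 = 56.8
Sxy = Σxy − (Σx)(Σy)/n = 1205.4 − 1153.28 = 52.12
b = Sxy/Sxx = 52.12/56.8 = 0.917606
a = ȳ − b·x̄ = 18.02 − 0.917606·12.8 = 6.274648
ŷ(19) = a + b·19 = 6.274648 + 0.917606·19 = 23.709155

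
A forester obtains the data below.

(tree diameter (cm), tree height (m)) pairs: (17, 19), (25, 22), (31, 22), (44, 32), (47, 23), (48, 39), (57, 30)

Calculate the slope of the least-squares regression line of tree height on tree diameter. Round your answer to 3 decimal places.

0.356

n = 7, Σx = 269, Σy = 187, Σxy = 7626, Σx² = 11573
Sxx = Σx² − (Σx)²/n = 11573 − 10337.285714 = 1235.714286
Sxy = Σxy − (Σx)(Σy)/n = 7626 − 7186.142857 = 439.857143
b = Sxy/Sxx = 439.857143/1235.714286 = 0.355954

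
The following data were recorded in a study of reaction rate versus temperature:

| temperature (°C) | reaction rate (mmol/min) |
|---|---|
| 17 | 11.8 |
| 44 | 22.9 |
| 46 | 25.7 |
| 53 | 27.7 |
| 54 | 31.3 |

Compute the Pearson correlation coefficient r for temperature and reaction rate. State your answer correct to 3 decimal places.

n = 5, Σx = 214, Σy = 119.4, Σxy = 5548.7, Σx² = 10066, Σy² = 3071.12
Sxx = Σx² − (Σx)²/n = 10066 − 9159.2 = 906.8
Sxy = Σxy − (Σx)(Σy)/n = 5548.7 − 5110.32 = 438.38
Syy = Σy² − (Σy)²/n = 3071.12 − 2851.272 = 219.848
r = Sxy/√(Sxx·Syy) = 438.38/√(199358.1664) = 438.38/446.495427 = 0.981824

0.982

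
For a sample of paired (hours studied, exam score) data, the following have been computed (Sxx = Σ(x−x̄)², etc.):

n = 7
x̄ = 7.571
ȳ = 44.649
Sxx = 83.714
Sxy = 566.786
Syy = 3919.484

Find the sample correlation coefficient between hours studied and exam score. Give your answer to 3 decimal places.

r = Sxy/√(Sxx·Syy) = 566.786/√(328115.683576) = 566.786/572.813830 = 0.989477

0.989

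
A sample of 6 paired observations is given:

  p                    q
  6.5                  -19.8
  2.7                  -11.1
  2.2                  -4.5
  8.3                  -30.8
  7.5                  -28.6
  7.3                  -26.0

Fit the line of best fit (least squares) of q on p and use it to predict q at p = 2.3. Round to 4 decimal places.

n = 6, Σx = 34.5, Σy = -120.8, Σxy = -828.51, Σx² = 232.81
Sxx = Σx² − (Σx)²/n = 232.81 − 198.375 = 34.435
Sxy = Σxy − (Σx)(Σy)/n = -828.51 − (-694.6) = -133.91
b = Sxy/Sxx = -133.91/34.435 = -3.888776
a = ȳ − b·x̄ = -20.133333 − (-3.888776)·5.75 = 2.227128
ŷ(2.3) = a + b·2.3 = 2.227128 + (-3.888776)·2.3 = -6.717056

-6.7171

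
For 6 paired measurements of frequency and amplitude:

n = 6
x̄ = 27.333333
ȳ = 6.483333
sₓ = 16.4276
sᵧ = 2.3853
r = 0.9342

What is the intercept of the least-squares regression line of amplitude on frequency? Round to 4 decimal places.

b = r · sᵧ/sₓ = 0.9342 · 2.3853/16.4276 = 0.135647
a = ȳ − b·x̄ = 6.483333 − 0.135647·27.333333 = 2.775661

2.7757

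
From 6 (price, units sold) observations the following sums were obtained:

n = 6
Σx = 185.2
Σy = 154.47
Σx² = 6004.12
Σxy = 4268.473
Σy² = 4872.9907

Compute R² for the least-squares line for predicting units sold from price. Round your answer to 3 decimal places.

Sxx = Σx² − (Σx)²/n = 6004.12 − 5716.506667 = 287.613333
Sxy = Σxy − (Σx)(Σy)/n = 4268.473 − 4767.974 = -499.501
Syy = Σy² − (Σy)²/n = 4872.9907 − 3976.83015 = 896.16055
R² = Sxy²/(Sxx·Syy) = (-499.501)²/(287.613333·896.16055) = 0.968006

0.968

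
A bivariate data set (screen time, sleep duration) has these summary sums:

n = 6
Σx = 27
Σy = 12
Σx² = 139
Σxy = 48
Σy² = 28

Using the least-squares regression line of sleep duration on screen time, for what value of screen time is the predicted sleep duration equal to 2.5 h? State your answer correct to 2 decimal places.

Sxx = Σx² − (Σx)²/n = 139 − 121.5 = 17.5
Sxy = Σxy − (Σx)(Σy)/n = 48 − 54 = -6
b = Sxy/Sxx = -6/17.5 = -0.342857
a = ȳ − b·x̄ = 2 − (-0.342857)·4.5 = 3.542857
Set a + b·x = 2.5: x = (2.5 − 3.542857) / (-0.342857) = 3.041667

3.04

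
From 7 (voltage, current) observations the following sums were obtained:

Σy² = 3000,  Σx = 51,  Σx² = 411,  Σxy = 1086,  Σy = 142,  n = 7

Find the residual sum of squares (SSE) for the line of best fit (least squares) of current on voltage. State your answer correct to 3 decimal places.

52.348

Sxx = Σx² − (Σx)²/n = 411 − 371.571429 = 39.428571
Sxy = Σxy − (Σx)(Σy)/n = 1086 − 1034.571429 = 51.428571
Syy = Σy² − (Σy)²/n = 3000 − 2880.571429 = 119.428571
b = Sxy/Sxx = 51.428571/39.428571 = 1.304348
SSE = Syy − b·Sxy = 119.428571 − 1.304348·51.428571 = 52.347826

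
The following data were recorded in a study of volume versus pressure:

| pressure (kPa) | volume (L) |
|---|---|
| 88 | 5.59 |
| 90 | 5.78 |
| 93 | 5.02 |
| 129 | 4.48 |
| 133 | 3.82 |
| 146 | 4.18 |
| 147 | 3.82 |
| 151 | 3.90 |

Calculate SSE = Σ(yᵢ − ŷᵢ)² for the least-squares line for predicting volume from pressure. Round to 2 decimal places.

0.54

n = 8, Σx = 977, Σy = 36.59, Σxy = 4325.68, Σx² = 124549, Σy² = 171.7945
Sxx = Σx² − (Σx)²/n = 124549 − 119316.125 = 5232.875
Sxy = Σxy − (Σx)(Σy)/n = 4325.68 − 4468.55375 = -142.87375
Syy = Σy² − (Σy)²/n = 171.7945 − 167.353512 = 4.440988
b = Sxy/Sxx = -142.87375/5232.875 = -0.027303
SSE = Syy − b·Sxy = 4.440988 − (-0.027303)·(-142.87375) = 0.540090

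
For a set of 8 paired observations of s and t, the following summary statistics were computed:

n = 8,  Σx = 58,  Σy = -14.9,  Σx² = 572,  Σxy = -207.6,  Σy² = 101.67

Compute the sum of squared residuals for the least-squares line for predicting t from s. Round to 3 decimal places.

Sxx = Σx² − (Σx)²/n = 572 − 420.5 = 151.5
Sxy = Σxy − (Σx)(Σy)/n = -207.6 − (-108.025) = -99.575
Syy = Σy² − (Σy)²/n = 101.67 − 27.75125 = 73.91875
b = Sxy/Sxx = -99.575/151.5 = -0.657261
SSE = Syy − b·Sxy = 73.91875 − (-0.657261)·(-99.575) = 8.472013

8.472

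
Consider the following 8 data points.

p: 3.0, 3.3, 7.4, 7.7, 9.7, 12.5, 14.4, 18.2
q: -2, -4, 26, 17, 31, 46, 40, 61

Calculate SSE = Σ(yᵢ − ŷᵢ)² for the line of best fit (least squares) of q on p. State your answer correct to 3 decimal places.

n = 8, Σx = 76.2, Σy = 215, Σxy = 2866, Σx² = 922.88, Σy² = 9383
Sxx = Σx² − (Σx)²/n = 922.88 − 725.805 = 197.075
Sxy = Σxy − (Σx)(Σy)/n = 2866 − 2047.875 = 818.125
Syy = Σy² − (Σy)²/n = 9383 − 5778.125 = 3604.875
b = Sxy/Sxx = 818.125/197.075 = 4.151338
SSE = Syy − b·Sxy = 3604.875 − 4.151338·818.125 = 208.561335

208.561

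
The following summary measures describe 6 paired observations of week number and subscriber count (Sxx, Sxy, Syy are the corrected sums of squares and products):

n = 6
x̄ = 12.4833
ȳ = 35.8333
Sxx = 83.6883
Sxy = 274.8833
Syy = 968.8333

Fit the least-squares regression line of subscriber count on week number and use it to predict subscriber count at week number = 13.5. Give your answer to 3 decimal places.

39.173

b = Sxy/Sxx = 274.8833/83.6883 = 3.284608
a = ȳ − b·x̄ = 35.8333 − 3.284608·12.4833 = -5.169453
ŷ(13.5) = a + b·13.5 = -5.169453 + 3.284608·13.5 = 39.172761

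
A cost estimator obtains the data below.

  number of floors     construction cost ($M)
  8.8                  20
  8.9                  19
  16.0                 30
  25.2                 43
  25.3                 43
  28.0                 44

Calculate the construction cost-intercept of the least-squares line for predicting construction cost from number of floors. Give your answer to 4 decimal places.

n = 6, Σx = 112.2, Σy = 199, Σxy = 4228.6, Σx² = 2471.78
Sxx = Σx² − (Σx)²/n = 2471.78 − 2098.14 = 373.64
Sxy = Σxy − (Σx)(Σy)/n = 4228.6 − 3721.3 = 507.3
b = Sxy/Sxx = 507.3/373.64 = 1.357724
a = ȳ − b·x̄ = 33.166667 − 1.357724·18.7 = 7.777228

7.7772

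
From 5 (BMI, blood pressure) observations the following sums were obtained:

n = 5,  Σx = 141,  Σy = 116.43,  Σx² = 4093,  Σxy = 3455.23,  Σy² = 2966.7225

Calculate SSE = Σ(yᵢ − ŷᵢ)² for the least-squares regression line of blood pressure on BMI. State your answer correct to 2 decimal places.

2.53

Sxx = Σx² − (Σx)²/n = 4093 − 3976.2 = 116.8
Sxy = Σxy − (Σx)(Σy)/n = 3455.23 − 3283.326 = 171.904
Syy = Σy² − (Σy)²/n = 2966.7225 − 2711.18898 = 255.53352
b = Sxy/Sxx = 171.904/116.8 = 1.471781
SSE = Syy − b·Sxy = 255.53352 − 1.471781·171.904 = 2.528510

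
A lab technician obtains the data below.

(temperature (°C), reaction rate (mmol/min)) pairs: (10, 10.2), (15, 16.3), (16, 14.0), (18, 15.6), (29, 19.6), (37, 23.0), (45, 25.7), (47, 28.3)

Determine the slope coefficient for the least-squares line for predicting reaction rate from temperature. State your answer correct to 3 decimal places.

0.421

n = 8, Σx = 217, Σy = 152.7, Σxy = 4757.3, Σx² = 7349
Sxx = Σx² − (Σx)²/n = 7349 − 5886.125 = 1462.875
Sxy = Σxy − (Σx)(Σy)/n = 4757.3 − 4141.9875 = 615.3125
b = Sxy/Sxx = 615.3125/1462.875 = 0.420619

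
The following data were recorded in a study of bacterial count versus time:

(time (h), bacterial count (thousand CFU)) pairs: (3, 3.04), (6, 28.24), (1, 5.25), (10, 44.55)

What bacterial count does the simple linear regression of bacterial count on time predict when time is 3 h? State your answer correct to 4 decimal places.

n = 4, Σx = 20, Σy = 81.08, Σxy = 629.31, Σx² = 146
Sxx = Σx² − (Σx)²/n = 146 − 100 = 46
Sxy = Σxy − (Σx)(Σy)/n = 629.31 − 405.4 = 223.91
b = Sxy/Sxx = 223.91/46 = 4.867609
a = ȳ − b·x̄ = 20.27 − 4.867609·5 = -4.068043
ŷ(3) = a + b·3 = -4.068043 + 4.867609·3 = 10.534783

10.5348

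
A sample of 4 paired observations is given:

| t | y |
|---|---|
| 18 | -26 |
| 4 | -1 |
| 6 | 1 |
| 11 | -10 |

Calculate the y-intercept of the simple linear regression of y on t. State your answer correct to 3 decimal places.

9.790

n = 4, Σx = 39, Σy = -36, Σxy = -576, Σx² = 497
Sxx = Σx² − (Σx)²/n = 497 − 380.25 = 116.75
Sxy = Σxy − (Σx)(Σy)/n = -576 − (-351) = -225
b = Sxy/Sxx = -225/116.75 = -1.927195
a = ȳ − b·x̄ = -9 − (-1.927195)·9.75 = 9.790150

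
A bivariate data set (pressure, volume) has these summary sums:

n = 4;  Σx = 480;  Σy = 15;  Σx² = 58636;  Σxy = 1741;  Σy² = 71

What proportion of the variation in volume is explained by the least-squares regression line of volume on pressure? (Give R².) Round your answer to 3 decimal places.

Sxx = Σx² − (Σx)²/n = 58636 − 57600 = 1036
Sxy = Σxy − (Σx)(Σy)/n = 1741 − 1800 = -59
Syy = Σy² − (Σy)²/n = 71 − 56.25 = 14.75
R² = Sxy²/(Sxx·Syy) = (-59)²/(1036·14.75) = 0.227799

0.228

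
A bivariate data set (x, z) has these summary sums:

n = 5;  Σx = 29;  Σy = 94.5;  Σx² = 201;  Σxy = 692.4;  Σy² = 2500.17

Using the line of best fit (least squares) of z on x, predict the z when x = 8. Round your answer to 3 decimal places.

28.579

Sxx = Σx² − (Σx)²/n = 201 − 168.2 = 32.8
Sxy = Σxy − (Σx)(Σy)/n = 692.4 − 548.1 = 144.3
b = Sxy/Sxx = 144.3/32.8 = 4.399390
a = ȳ − b·x̄ = 18.9 − 4.399390·5.8 = -6.616463
ŷ(8) = a + b·8 = -6.616463 + 4.399390·8 = 28.578659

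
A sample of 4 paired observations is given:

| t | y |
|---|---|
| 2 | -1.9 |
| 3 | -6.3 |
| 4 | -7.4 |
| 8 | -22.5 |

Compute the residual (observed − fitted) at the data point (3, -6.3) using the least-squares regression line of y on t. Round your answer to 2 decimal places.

n = 4, Σx = 17, Σy = -38.1, Σxy = -232.3, Σx² = 93
Sxx = Σx² − (Σx)²/n = 93 − 72.25 = 20.75
Sxy = Σxy − (Σx)(Σy)/n = -232.3 − (-161.925) = -70.375
b = Sxy/Sxx = -70.375/20.75 = -3.391566
a = ȳ − b·x̄ = -9.525 − (-3.391566)·4.25 = 4.889157
ŷ(3) = 4.889157 + (-3.391566)·3 = -5.285542
residual = y − ŷ = -6.3 − (-5.285542) = -1.014458

-1.01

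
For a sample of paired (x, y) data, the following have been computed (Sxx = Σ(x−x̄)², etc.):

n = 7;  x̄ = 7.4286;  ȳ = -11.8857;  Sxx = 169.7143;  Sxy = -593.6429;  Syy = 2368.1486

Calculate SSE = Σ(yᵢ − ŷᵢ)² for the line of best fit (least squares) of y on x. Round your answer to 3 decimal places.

b = Sxy/Sxx = -593.6429/169.7143 = -3.497896
SSE = Syy − b·Sxy = 2368.1486 − (-3.497896)·(-593.6429) = 291.647723

291.648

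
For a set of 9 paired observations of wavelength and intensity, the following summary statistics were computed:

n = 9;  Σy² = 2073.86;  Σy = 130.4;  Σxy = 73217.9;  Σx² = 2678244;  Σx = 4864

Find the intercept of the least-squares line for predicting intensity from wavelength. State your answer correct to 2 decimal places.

-15.46

Sxx = Σx² − (Σx)²/n = 2678244 − 2628721.777778 = 49522.222222
Sxy = Σxy − (Σx)(Σy)/n = 73217.9 − 70473.955556 = 2743.944444
b = Sxy/Sxx = 2743.944444/49522.222222 = 0.055408
a = ȳ − b·x̄ = 14.488889 − 0.055408·540.444444 = -15.456244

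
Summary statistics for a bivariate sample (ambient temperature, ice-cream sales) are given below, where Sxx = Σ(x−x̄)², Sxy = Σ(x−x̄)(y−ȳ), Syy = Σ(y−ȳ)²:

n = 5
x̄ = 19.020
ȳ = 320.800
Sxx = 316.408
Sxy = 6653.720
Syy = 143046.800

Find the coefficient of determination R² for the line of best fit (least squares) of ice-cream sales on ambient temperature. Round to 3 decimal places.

R² = Sxy²/(Sxx·Syy) = (6653.72)²/(316.408·143046.8) = 0.978145

0.978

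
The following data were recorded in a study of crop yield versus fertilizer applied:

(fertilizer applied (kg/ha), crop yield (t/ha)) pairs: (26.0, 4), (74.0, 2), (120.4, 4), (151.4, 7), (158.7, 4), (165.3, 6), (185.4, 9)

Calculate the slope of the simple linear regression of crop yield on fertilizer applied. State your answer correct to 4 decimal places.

n = 7, Σx = 881.2, Σy = 36, Σxy = 5088.6, Σx² = 130453.06
Sxx = Σx² − (Σx)²/n = 130453.06 − 110930.491429 = 19522.568571
Sxy = Σxy − (Σx)(Σy)/n = 5088.6 − 4531.885714 = 556.714286
b = Sxy/Sxx = 556.714286/19522.568571 = 0.028516

0.0285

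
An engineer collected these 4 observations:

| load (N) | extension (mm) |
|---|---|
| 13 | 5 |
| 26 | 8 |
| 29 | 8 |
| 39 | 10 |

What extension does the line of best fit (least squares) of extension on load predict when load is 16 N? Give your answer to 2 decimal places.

n = 4, Σx = 107, Σy = 31, Σxy = 895, Σx² = 3207
Sxx = Σx² − (Σx)²/n = 3207 − 2862.25 = 344.75
Sxy = Σxy − (Σx)(Σy)/n = 895 − 829.25 = 65.75
b = Sxy/Sxx = 65.75/344.75 = 0.190718
a = ȳ − b·x̄ = 7.75 − 0.190718·26.75 = 2.648296
ŷ(16) = a + b·16 = 2.648296 + 0.190718·16 = 5.699782

5.70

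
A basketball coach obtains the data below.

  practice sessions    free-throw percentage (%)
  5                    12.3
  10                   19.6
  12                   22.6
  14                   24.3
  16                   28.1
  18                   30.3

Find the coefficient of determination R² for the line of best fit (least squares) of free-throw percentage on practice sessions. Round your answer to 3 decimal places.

0.996

n = 6, Σx = 75, Σy = 137.2, Σxy = 1863.9, Σx² = 1045, Σy² = 3344.4
Sxx = Σx² − (Σx)²/n = 1045 − 937.5 = 107.5
Sxy = Σxy − (Σx)(Σy)/n = 1863.9 − 1715 = 148.9
Syy = Σy² − (Σy)²/n = 3344.4 − 3137.306667 = 207.093333
R² = Sxy²/(Sxx·Syy) = (148.9)²/(107.5·207.093333) = 0.995898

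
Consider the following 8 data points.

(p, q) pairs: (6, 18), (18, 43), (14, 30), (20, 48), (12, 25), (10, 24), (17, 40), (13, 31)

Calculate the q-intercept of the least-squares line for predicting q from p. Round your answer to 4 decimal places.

1.7801

n = 8, Σx = 110, Σy = 259, Σxy = 3885, Σx² = 1658
Sxx = Σx² − (Σx)²/n = 1658 − 1512.5 = 145.5
Sxy = Σxy − (Σx)(Σy)/n = 3885 − 3561.25 = 323.75
b = Sxy/Sxx = 323.75/145.5 = 2.225086
a = ȳ − b·x̄ = 32.375 − 2.225086·13.75 = 1.780069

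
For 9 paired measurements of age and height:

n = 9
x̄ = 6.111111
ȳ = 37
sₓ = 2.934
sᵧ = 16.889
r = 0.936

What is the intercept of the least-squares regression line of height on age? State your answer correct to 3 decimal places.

b = r · sᵧ/sₓ = 0.936 · 16.889/2.934 = 5.387902
a = ȳ − b·x̄ = 37 − 5.387902·6.111111 = 4.073934

4.074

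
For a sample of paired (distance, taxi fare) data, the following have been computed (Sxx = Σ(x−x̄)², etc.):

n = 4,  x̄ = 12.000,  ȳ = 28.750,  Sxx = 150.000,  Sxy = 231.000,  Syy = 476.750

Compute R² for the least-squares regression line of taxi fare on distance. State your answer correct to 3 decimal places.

0.746

R² = Sxy²/(Sxx·Syy) = (231)²/(150·476.75) = 0.746177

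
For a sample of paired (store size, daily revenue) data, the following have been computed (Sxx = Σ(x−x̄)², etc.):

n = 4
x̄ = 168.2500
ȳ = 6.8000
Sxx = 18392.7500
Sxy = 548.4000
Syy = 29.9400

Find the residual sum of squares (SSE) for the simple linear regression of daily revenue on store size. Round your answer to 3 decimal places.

13.589

b = Sxy/Sxx = 548.4/18392.75 = 0.029816
SSE = Syy − b·Sxy = 29.94 − 0.029816·548.4 = 13.588853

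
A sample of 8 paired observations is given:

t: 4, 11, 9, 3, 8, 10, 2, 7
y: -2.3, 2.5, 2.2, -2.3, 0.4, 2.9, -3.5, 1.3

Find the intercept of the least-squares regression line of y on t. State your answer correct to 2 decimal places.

-4.72

n = 8, Σx = 54, Σy = 1.2, Σxy = 65.5, Σx² = 444
Sxx = Σx² − (Σx)²/n = 444 − 364.5 = 79.5
Sxy = Σxy − (Σx)(Σy)/n = 65.5 − 8.1 = 57.4
b = Sxy/Sxx = 57.4/79.5 = 0.722013
a = ȳ − b·x̄ = 0.15 − 0.722013·6.75 = -4.723585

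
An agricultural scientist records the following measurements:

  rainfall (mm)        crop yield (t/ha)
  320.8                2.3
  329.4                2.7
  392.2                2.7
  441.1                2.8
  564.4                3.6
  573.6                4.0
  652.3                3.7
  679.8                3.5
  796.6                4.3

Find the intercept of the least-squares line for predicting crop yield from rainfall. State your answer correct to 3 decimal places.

1.289

n = 9, Σx = 4750.2, Σy = 29.6, Σxy = 16465.67, Σx² = 2729566.26
Sxx = Σx² − (Σx)²/n = 2729566.26 − 2507155.56 = 222410.7
Sxy = Σxy − (Σx)(Σy)/n = 16465.67 − 15622.88 = 842.79
b = Sxy/Sxx = 842.79/222410.7 = 0.003789
a = ȳ − b·x̄ = 3.288889 − 0.003789·527.8 = 1.288875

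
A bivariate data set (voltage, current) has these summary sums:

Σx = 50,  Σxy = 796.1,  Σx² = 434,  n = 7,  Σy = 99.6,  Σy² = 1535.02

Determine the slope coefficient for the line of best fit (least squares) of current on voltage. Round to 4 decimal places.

Sxx = Σx² − (Σx)²/n = 434 − 357.142857 = 76.857143
Sxy = Σxy − (Σx)(Σy)/n = 796.1 − 711.428571 = 84.671429
b = Sxy/Sxx = 84.671429/76.857143 = 1.101673

1.1017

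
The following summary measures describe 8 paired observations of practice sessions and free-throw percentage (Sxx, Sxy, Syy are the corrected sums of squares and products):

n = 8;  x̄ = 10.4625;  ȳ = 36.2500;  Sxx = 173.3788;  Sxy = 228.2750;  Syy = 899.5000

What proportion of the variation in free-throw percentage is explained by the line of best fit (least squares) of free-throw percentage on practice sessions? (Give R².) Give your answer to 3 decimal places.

R² = Sxy²/(Sxx·Syy) = (228.275)²/(173.3788·899.5) = 0.334133

0.334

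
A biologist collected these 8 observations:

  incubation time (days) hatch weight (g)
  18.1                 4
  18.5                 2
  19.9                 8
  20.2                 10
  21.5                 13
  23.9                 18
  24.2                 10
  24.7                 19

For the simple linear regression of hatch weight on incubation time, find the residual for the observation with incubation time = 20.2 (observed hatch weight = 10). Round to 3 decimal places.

n = 8, Σx = 171, Σy = 84, Σxy = 1891.6, Σx² = 3703.1
Sxx = Σx² − (Σx)²/n = 3703.1 − 3655.125 = 47.975
Sxy = Σxy − (Σx)(Σy)/n = 1891.6 − 1795.5 = 96.1
b = Sxy/Sxx = 96.1/47.975 = 2.003127
a = ȳ − b·x̄ = 10.5 − 2.003127·21.375 = -32.316832
ŷ(20.2) = -32.316832 + 2.003127·20.2 = 8.146326
residual = y − ŷ = 10 − 8.146326 = 1.853674

1.854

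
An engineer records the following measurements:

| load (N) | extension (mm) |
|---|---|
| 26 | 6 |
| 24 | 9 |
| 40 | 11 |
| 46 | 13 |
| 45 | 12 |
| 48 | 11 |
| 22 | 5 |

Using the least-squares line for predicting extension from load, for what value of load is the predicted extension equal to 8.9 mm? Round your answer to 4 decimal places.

33.0319

n = 7, Σx = 251, Σy = 67, Σxy = 2588, Σx² = 9781
Sxx = Σx² − (Σx)²/n = 9781 − 9000.142857 = 780.857143
Sxy = Σxy − (Σx)(Σy)/n = 2588 − 2402.428571 = 185.571429
b = Sxy/Sxx = 185.571429/780.857143 = 0.237651
a = ȳ − b·x̄ = 9.571429 − 0.237651·35.857143 = 1.049945
Set a + b·x = 8.9: x = (8.9 − 1.049945) / 0.237651 = 33.031871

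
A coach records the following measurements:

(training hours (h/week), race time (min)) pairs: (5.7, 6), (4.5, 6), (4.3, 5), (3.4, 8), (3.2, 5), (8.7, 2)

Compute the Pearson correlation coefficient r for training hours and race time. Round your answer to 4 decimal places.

-0.7812

n = 6, Σx = 29.8, Σy = 32, Σxy = 143.3, Σx² = 168.72, Σy² = 190
Sxx = Σx² − (Σx)²/n = 168.72 − 148.006667 = 20.713333
Sxy = Σxy − (Σx)(Σy)/n = 143.3 − 158.933333 = -15.633333
Syy = Σy² − (Σy)²/n = 190 − 170.666667 = 19.333333
r = Sxy/√(Sxx·Syy) = -15.633333/√(400.457778) = -15.633333/20.011441 = -0.781220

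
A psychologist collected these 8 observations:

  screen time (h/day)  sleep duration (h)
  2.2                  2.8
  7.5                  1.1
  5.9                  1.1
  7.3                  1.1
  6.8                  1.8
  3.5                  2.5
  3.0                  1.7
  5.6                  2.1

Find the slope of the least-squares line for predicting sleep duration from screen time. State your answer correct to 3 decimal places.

n = 8, Σx = 41.8, Σy = 14.2, Σxy = 66.78, Σx² = 248.04
Sxx = Σx² − (Σx)²/n = 248.04 − 218.405 = 29.635
Sxy = Σxy − (Σx)(Σy)/n = 66.78 − 74.195 = -7.415
b = Sxy/Sxx = -7.415/29.635 = -0.250211

-0.250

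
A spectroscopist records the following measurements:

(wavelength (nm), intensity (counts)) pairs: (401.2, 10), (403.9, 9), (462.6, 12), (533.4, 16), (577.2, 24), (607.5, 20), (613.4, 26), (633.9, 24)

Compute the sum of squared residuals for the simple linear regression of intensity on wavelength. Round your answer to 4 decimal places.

31.9779

n = 8, Σx = 4233.1, Σy = 141, Σxy = 78897.5, Σx² = 2302915.83, Σy² = 2809
Sxx = Σx² − (Σx)²/n = 2302915.83 − 2239891.95125 = 63023.87875
Sxy = Σxy − (Σx)(Σy)/n = 78897.5 − 74608.3875 = 4289.1125
Syy = Σy² − (Σy)²/n = 2809 − 2485.125 = 323.875
b = Sxy/Sxx = 4289.1125/63023.87875 = 0.068055
SSE = Syy − b·Sxy = 323.875 − 0.068055·4289.1125 = 31.977922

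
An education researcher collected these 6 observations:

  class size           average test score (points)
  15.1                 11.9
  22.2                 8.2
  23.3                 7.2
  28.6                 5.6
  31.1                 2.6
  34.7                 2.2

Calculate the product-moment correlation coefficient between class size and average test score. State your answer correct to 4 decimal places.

n = 6, Σx = 155, Σy = 37.7, Σxy = 846.85, Σx² = 4253, Σy² = 303.65
Sxx = Σx² − (Σx)²/n = 4253 − 4004.166667 = 248.833333
Sxy = Σxy − (Σx)(Σy)/n = 846.85 − 973.916667 = -127.066667
Syy = Σy² − (Σy)²/n = 303.65 − 236.881667 = 66.768333
r = Sxy/√(Sxx·Syy) = -127.066667/√(16614.186944) = -127.066667/128.896032 = -0.985807

-0.9858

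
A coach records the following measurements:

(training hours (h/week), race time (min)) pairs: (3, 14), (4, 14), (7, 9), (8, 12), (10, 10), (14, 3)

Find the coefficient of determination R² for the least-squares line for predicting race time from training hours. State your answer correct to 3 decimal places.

n = 6, Σx = 46, Σy = 62, Σxy = 399, Σx² = 434, Σy² = 726
Sxx = Σx² − (Σx)²/n = 434 − 352.666667 = 81.333333
Sxy = Σxy − (Σx)(Σy)/n = 399 − 475.333333 = -76.333333
Syy = Σy² − (Σy)²/n = 726 − 640.666667 = 85.333333
R² = Sxy²/(Sxx·Syy) = (-76.333333)²/(81.333333·85.333333) = 0.839540

0.840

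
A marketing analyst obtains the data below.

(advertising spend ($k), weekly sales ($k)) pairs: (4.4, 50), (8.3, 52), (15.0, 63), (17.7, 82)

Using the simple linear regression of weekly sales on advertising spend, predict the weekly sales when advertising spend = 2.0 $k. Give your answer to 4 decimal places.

41.1968

n = 4, Σx = 45.4, Σy = 247, Σxy = 3048, Σx² = 626.54
Sxx = Σx² − (Σx)²/n = 626.54 − 515.29 = 111.25
Sxy = Σxy − (Σx)(Σy)/n = 3048 − 2803.45 = 244.55
b = Sxy/Sxx = 244.55/111.25 = 2.198202
a = ȳ − b·x̄ = 61.75 − 2.198202·11.35 = 36.800404
ŷ(2.0) = a + b·2.0 = 36.800404 + 2.198202·2 = 41.196809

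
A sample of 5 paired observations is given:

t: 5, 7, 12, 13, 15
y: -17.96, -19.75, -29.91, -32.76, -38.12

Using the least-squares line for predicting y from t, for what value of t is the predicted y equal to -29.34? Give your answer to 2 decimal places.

n = 5, Σx = 52, Σy = -138.5, Σxy = -1584.65, Σx² = 612
Sxx = Σx² − (Σx)²/n = 612 − 540.8 = 71.2
Sxy = Σxy − (Σx)(Σy)/n = -1584.65 − (-1440.4) = -144.25
b = Sxy/Sxx = -144.25/71.2 = -2.025983
a = ȳ − b·x̄ = -27.7 − (-2.025983)·10.4 = -6.629775
Set a + b·x = -29.34: x = (-29.34 − (-6.629775)) / (-2.025983) = 11.209484

11.21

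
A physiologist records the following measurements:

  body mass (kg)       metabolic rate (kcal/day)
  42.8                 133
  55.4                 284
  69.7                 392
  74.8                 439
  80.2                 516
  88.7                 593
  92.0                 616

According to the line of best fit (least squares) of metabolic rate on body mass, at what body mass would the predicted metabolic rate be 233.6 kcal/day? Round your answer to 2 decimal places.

52.29

n = 7, Σx = 503.6, Σy = 2973, Σxy = 232239.9, Σx² = 38117.86
Sxx = Σx² − (Σx)²/n = 38117.86 − 36230.422857 = 1887.437143
Sxy = Σxy − (Σx)(Σy)/n = 232239.9 − 213886.114286 = 18353.785714
b = Sxy/Sxx = 18353.785714/1887.437143 = 9.724184
a = ȳ − b·x̄ = 424.714286 − 9.724184·71.942857 = -274.871281
Set a + b·x = 233.6: x = (233.6 − (-274.871281)) / 9.724184 = 52.289353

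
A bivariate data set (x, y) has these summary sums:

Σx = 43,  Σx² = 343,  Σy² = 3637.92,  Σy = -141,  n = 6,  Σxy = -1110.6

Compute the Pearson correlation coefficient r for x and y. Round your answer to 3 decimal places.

Sxx = Σx² − (Σx)²/n = 343 − 308.166667 = 34.833333
Sxy = Σxy − (Σx)(Σy)/n = -1110.6 − (-1010.5) = -100.1
Syy = Σy² − (Σy)²/n = 3637.92 − 3313.5 = 324.42
r = Sxy/√(Sxx·Syy) = -100.1/√(11300.63) = -100.1/106.304421 = -0.941635

-0.942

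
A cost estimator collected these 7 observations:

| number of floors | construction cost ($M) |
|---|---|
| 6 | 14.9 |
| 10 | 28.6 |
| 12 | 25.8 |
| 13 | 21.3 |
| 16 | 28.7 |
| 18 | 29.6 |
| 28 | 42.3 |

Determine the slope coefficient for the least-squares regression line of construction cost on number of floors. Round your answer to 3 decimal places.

n = 7, Σx = 103, Σy = 191.2, Σxy = 3138.3, Σx² = 1813
Sxx = Σx² − (Σx)²/n = 1813 − 1515.571429 = 297.428571
Sxy = Σxy − (Σx)(Σy)/n = 3138.3 − 2813.371429 = 324.928571
b = Sxy/Sxx = 324.928571/297.428571 = 1.092459

1.092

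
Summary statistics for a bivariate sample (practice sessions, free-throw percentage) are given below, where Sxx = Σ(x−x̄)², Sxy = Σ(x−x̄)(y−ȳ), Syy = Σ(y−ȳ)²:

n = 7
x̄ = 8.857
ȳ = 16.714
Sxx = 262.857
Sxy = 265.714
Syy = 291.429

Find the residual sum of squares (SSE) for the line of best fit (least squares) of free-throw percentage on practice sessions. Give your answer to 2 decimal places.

b = Sxy/Sxx = 265.714/262.857 = 1.010869
SSE = Syy − b·Sxy = 291.429 − 1.010869·265.714 = 22.826947

22.83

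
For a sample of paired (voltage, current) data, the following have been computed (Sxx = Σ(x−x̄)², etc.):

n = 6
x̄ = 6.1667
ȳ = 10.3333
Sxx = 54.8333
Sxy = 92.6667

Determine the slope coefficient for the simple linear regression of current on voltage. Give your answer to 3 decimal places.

1.690

b = Sxy/Sxx = 92.6667/54.8333 = 1.689971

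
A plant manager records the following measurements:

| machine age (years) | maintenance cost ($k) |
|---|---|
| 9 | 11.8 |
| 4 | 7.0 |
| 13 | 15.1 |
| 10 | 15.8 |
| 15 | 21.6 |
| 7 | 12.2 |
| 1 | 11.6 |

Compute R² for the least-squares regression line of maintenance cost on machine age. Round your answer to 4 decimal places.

n = 7, Σx = 59, Σy = 95.1, Σxy = 909.5, Σx² = 641, Σy² = 1415.85
Sxx = Σx² − (Σx)²/n = 641 − 497.285714 = 143.714286
Sxy = Σxy − (Σx)(Σy)/n = 909.5 − 801.557143 = 107.942857
Syy = Σy² − (Σy)²/n = 1415.85 − 1292.001429 = 123.848571
R² = Sxy²/(Sxx·Syy) = (107.942857)²/(143.714286·123.848571) = 0.654631

0.6546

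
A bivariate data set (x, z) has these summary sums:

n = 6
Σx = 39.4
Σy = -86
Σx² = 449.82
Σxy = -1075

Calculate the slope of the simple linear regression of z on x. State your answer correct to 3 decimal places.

-2.670

Sxx = Σx² − (Σx)²/n = 449.82 − 258.726667 = 191.093333
Sxy = Σxy − (Σx)(Σy)/n = -1075 − (-564.733333) = -510.266667
b = Sxy/Sxx = -510.266667/191.093333 = -2.670248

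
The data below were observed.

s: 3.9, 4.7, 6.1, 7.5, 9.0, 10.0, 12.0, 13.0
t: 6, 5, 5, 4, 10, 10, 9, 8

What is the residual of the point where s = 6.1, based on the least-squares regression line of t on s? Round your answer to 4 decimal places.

-1.0588

n = 8, Σx = 66.2, Σy = 57, Σxy = 509.4, Σx² = 624.76
Sxx = Σx² − (Σx)²/n = 624.76 − 547.805 = 76.955
Sxy = Σxy − (Σx)(Σy)/n = 509.4 − 471.675 = 37.725
b = Sxy/Sxx = 37.725/76.955 = 0.490222
a = ȳ − b·x̄ = 7.125 − 0.490222·8.275 = 3.068417
ŷ(6.1) = 3.068417 + 0.490222·6.1 = 6.058768
residual = y − ŷ = 5 − 6.058768 = -1.058768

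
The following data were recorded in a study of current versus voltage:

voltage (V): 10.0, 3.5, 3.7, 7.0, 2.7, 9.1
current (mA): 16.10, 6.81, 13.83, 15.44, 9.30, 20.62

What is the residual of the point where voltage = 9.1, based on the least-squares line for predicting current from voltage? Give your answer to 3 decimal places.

n = 6, Σx = 36, Σy = 82.1, Σxy = 556.838, Σx² = 265.04
Sxx = Σx² − (Σx)²/n = 265.04 − 216 = 49.04
Sxy = Σxy − (Σx)(Σy)/n = 556.838 − 492.6 = 64.238
b = Sxy/Sxx = 64.238/49.04 = 1.309910
a = ȳ − b·x̄ = 13.683333 − 1.309910·6 = 5.823872
ŷ(9.1) = 5.823872 + 1.309910·9.1 = 17.744055
residual = y − ŷ = 20.62 − 17.744055 = 2.875945

2.876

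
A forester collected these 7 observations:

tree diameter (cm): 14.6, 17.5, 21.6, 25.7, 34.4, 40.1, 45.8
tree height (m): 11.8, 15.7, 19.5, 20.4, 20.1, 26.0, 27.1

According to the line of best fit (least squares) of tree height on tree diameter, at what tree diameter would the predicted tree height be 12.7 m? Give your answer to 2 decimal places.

n = 7, Σx = 199.7, Σy = 140.6, Σxy = 4367.73, Σx² = 6535.47
Sxx = Σx² − (Σx)²/n = 6535.47 − 5697.155714 = 838.314286
Sxy = Σxy − (Σx)(Σy)/n = 4367.73 − 4011.117143 = 356.612857
b = Sxy/Sxx = 356.612857/838.314286 = 0.425393
a = ȳ − b·x̄ = 20.085714 − 0.425393·28.528571 = 7.949866
Set a + b·x = 12.7: x = (12.7 − 7.949866) / 0.425393 = 11.166467

11.17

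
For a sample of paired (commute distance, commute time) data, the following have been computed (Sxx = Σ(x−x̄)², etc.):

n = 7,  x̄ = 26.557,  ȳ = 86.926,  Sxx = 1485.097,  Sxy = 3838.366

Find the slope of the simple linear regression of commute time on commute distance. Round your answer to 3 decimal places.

b = Sxy/Sxx = 3838.366/1485.097 = 2.584589

2.585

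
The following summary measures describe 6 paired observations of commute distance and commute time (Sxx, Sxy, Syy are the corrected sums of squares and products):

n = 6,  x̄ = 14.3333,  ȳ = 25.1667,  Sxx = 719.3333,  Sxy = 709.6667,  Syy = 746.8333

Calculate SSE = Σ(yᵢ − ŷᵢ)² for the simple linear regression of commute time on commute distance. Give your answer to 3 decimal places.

46.703

b = Sxy/Sxx = 709.6667/719.3333 = 0.986562
SSE = Syy − b·Sxy = 746.8333 − 0.986562·709.6667 = 46.703298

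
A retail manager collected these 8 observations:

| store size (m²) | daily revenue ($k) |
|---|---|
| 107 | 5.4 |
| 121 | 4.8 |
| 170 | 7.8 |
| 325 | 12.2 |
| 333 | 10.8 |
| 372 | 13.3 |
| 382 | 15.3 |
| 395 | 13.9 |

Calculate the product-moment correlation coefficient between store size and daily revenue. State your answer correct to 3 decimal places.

n = 8, Σx = 2205, Σy = 83.5, Σxy = 26328.7, Σx² = 711837, Σy² = 982.71
Sxx = Σx² − (Σx)²/n = 711837 − 607753.125 = 104083.875
Sxy = Σxy − (Σx)(Σy)/n = 26328.7 − 23014.6875 = 3314.0125
Syy = Σy² − (Σy)²/n = 982.71 − 871.53125 = 111.17875
r = Sxy/√(Sxx·Syy) = 3314.0125/√(11571915.117656) = 3314.0125/3401.751772 = 0.974208

0.974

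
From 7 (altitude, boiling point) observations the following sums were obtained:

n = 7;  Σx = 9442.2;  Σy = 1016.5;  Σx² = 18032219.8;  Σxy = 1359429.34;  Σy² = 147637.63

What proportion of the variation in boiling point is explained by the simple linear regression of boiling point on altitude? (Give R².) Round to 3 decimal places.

Sxx = Σx² − (Σx)²/n = 18032219.8 − 12736448.691429 = 5295771.108571
Sxy = Σxy − (Σx)(Σy)/n = 1359429.34 − 1371142.328571 = -11712.988571
Syy = Σy² − (Σy)²/n = 147637.63 − 147610.321429 = 27.308571
R² = Sxy²/(Sxx·Syy) = (-11712.988571)²/(5295771.108571·27.308571) = 0.948653

0.949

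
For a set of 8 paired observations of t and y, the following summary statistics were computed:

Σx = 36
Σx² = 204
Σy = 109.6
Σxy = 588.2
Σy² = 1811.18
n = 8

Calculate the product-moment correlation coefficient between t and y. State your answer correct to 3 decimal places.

0.833

Sxx = Σx² − (Σx)²/n = 204 − 162 = 42
Sxy = Σxy − (Σx)(Σy)/n = 588.2 − 493.2 = 95
Syy = Σy² − (Σy)²/n = 1811.18 − 1501.52 = 309.66
r = Sxy/√(Sxx·Syy) = 95/√(13005.72) = 95/114.042624 = 0.833022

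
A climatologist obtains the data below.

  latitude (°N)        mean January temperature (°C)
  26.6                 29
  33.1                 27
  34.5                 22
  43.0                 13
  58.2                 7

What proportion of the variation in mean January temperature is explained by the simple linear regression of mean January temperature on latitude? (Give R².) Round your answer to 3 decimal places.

0.926

n = 5, Σx = 195.4, Σy = 98, Σxy = 3390.5, Σx² = 8229.66, Σy² = 2272
Sxx = Σx² − (Σx)²/n = 8229.66 − 7636.232 = 593.428
Sxy = Σxy − (Σx)(Σy)/n = 3390.5 − 3829.84 = -439.34
Syy = Σy² − (Σy)²/n = 2272 − 1920.8 = 351.2
R² = Sxy²/(Sxx·Syy) = (-439.34)²/(593.428·351.2) = 0.926145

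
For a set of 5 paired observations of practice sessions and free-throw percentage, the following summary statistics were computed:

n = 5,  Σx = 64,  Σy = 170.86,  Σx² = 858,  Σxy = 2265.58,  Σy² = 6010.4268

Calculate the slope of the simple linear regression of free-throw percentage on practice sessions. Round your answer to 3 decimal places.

2.025

Sxx = Σx² − (Σx)²/n = 858 − 819.2 = 38.8
Sxy = Σxy − (Σx)(Σy)/n = 2265.58 − 2187.008 = 78.572
b = Sxy/Sxx = 78.572/38.8 = 2.025052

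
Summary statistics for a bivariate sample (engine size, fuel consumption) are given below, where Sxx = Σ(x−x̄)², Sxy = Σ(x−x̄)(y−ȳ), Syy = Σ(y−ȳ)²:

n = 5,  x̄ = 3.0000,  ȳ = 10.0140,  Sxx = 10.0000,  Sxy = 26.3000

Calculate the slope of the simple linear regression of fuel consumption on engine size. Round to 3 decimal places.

b = Sxy/Sxx = 26.3/10 = 2.63

2.630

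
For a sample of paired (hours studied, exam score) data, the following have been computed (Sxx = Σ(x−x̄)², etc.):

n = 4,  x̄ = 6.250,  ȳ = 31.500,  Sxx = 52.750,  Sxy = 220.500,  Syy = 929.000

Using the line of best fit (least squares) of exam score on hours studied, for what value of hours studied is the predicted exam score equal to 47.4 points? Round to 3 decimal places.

b = Sxy/Sxx = 220.5/52.75 = 4.180095
a = ȳ − b·x̄ = 31.5 − 4.180095·6.25 = 5.374408
Set a + b·x = 47.4: x = (47.4 − 5.374408) / 4.180095 = 10.053741

10.054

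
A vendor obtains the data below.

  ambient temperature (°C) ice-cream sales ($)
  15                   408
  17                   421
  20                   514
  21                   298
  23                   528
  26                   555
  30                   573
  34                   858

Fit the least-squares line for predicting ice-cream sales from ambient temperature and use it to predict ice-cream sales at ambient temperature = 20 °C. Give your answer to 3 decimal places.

450.838

n = 8, Σx = 186, Σy = 4155, Σxy = 102751, Σx² = 4616
Sxx = Σx² − (Σx)²/n = 4616 − 4324.5 = 291.5
Sxy = Σxy − (Σx)(Σy)/n = 102751 − 96603.75 = 6147.25
b = Sxy/Sxx = 6147.25/291.5 = 21.088336
a = ȳ − b·x̄ = 519.375 − 21.088336·23.25 = 29.071184
ŷ(20) = a + b·20 = 29.071184 + 21.088336·20 = 450.837907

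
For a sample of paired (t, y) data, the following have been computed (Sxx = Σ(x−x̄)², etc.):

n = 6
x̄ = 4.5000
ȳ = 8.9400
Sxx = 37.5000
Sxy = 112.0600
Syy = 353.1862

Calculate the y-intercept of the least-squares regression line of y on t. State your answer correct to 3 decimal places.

-4.507

b = Sxy/Sxx = 112.06/37.5 = 2.988267
a = ȳ − b·x̄ = 8.94 − 2.988267·4.5 = -4.5072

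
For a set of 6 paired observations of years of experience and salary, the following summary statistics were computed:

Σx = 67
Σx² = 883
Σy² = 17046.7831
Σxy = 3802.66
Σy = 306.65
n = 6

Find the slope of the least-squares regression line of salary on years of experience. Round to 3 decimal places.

Sxx = Σx² − (Σx)²/n = 883 − 748.166667 = 134.833333
Sxy = Σxy − (Σx)(Σy)/n = 3802.66 − 3424.258333 = 378.401667
b = Sxy/Sxx = 378.401667/134.833333 = 2.806440

2.806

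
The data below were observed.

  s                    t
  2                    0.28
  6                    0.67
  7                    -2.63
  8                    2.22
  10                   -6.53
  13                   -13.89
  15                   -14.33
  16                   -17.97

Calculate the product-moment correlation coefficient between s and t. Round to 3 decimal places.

n = 8, Σx = 77, Σy = -52.18, Σxy = -744.41, Σx² = 903, Σy² = 776.2154
Sxx = Σx² − (Σx)²/n = 903 − 741.125 = 161.875
Sxy = Σxy − (Σx)(Σy)/n = -744.41 − (-502.2325) = -242.1775
Syy = Σy² − (Σy)²/n = 776.2154 − 340.34405 = 435.87135
r = Sxy/√(Sxx·Syy) = -242.1775/√(70556.674781) = -242.1775/265.625064 = -0.911727

-0.912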